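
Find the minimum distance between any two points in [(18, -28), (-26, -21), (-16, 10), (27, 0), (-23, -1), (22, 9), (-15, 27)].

Computing all pairwise distances among 7 points:

d((18, -28), (-26, -21)) = 44.5533
d((18, -28), (-16, 10)) = 50.9902
d((18, -28), (27, 0)) = 29.4109
d((18, -28), (-23, -1)) = 49.0918
d((18, -28), (22, 9)) = 37.2156
d((18, -28), (-15, 27)) = 64.1405
d((-26, -21), (-16, 10)) = 32.573
d((-26, -21), (27, 0)) = 57.0088
d((-26, -21), (-23, -1)) = 20.2237
d((-26, -21), (22, 9)) = 56.6039
d((-26, -21), (-15, 27)) = 49.2443
d((-16, 10), (27, 0)) = 44.1475
d((-16, 10), (-23, -1)) = 13.0384
d((-16, 10), (22, 9)) = 38.0132
d((-16, 10), (-15, 27)) = 17.0294
d((27, 0), (-23, -1)) = 50.01
d((27, 0), (22, 9)) = 10.2956 <-- minimum
d((27, 0), (-15, 27)) = 49.93
d((-23, -1), (22, 9)) = 46.0977
d((-23, -1), (-15, 27)) = 29.1204
d((22, 9), (-15, 27)) = 41.1461

Closest pair: (27, 0) and (22, 9) with distance 10.2956

The closest pair is (27, 0) and (22, 9) with Euclidean distance 10.2956. For 7 points, brute-force pairwise comparison is shown above. For large n, the divide-and-conquer algorithm (sort by x, recurse on halves, check the dividing strip) achieves O(n log n).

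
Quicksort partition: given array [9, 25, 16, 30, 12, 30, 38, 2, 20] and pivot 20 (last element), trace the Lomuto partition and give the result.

Lomuto partition with pivot = 20:

Initial array: [9, 25, 16, 30, 12, 30, 38, 2, 20]

arr[0]=9 <= 20: swap with position 0, array becomes [9, 25, 16, 30, 12, 30, 38, 2, 20]
arr[1]=25 > 20: no swap
arr[2]=16 <= 20: swap with position 1, array becomes [9, 16, 25, 30, 12, 30, 38, 2, 20]
arr[3]=30 > 20: no swap
arr[4]=12 <= 20: swap with position 2, array becomes [9, 16, 12, 30, 25, 30, 38, 2, 20]
arr[5]=30 > 20: no swap
arr[6]=38 > 20: no swap
arr[7]=2 <= 20: swap with position 3, array becomes [9, 16, 12, 2, 25, 30, 38, 30, 20]

Place pivot at position 4: [9, 16, 12, 2, 20, 30, 38, 30, 25]
Pivot position: 4

After partitioning with pivot 20, the array becomes [9, 16, 12, 2, 20, 30, 38, 30, 25]. The pivot is placed at index 4. All elements to the left of the pivot are <= 20, and all elements to the right are > 20.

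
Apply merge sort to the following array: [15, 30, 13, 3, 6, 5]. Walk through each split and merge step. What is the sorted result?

Merge sort trace:

Split: [15, 30, 13, 3, 6, 5] -> [15, 30, 13] and [3, 6, 5]
  Split: [15, 30, 13] -> [15] and [30, 13]
    Split: [30, 13] -> [30] and [13]
    Merge: [30] + [13] -> [13, 30]
  Merge: [15] + [13, 30] -> [13, 15, 30]
  Split: [3, 6, 5] -> [3] and [6, 5]
    Split: [6, 5] -> [6] and [5]
    Merge: [6] + [5] -> [5, 6]
  Merge: [3] + [5, 6] -> [3, 5, 6]
Merge: [13, 15, 30] + [3, 5, 6] -> [3, 5, 6, 13, 15, 30]

Final sorted array: [3, 5, 6, 13, 15, 30]

The merge sort proceeds by recursively splitting the array and merging sorted halves.
After all merges, the sorted array is [3, 5, 6, 13, 15, 30].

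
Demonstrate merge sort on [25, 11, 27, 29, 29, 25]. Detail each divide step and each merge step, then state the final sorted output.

Merge sort trace:

Split: [25, 11, 27, 29, 29, 25] -> [25, 11, 27] and [29, 29, 25]
  Split: [25, 11, 27] -> [25] and [11, 27]
    Split: [11, 27] -> [11] and [27]
    Merge: [11] + [27] -> [11, 27]
  Merge: [25] + [11, 27] -> [11, 25, 27]
  Split: [29, 29, 25] -> [29] and [29, 25]
    Split: [29, 25] -> [29] and [25]
    Merge: [29] + [25] -> [25, 29]
  Merge: [29] + [25, 29] -> [25, 29, 29]
Merge: [11, 25, 27] + [25, 29, 29] -> [11, 25, 25, 27, 29, 29]

Final sorted array: [11, 25, 25, 27, 29, 29]

The merge sort proceeds by recursively splitting the array and merging sorted halves.
After all merges, the sorted array is [11, 25, 25, 27, 29, 29].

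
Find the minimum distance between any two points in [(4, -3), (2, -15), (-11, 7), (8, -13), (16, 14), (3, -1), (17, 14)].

Computing all pairwise distances among 7 points:

d((4, -3), (2, -15)) = 12.1655
d((4, -3), (-11, 7)) = 18.0278
d((4, -3), (8, -13)) = 10.7703
d((4, -3), (16, 14)) = 20.8087
d((4, -3), (3, -1)) = 2.2361
d((4, -3), (17, 14)) = 21.4009
d((2, -15), (-11, 7)) = 25.5539
d((2, -15), (8, -13)) = 6.3246
d((2, -15), (16, 14)) = 32.2025
d((2, -15), (3, -1)) = 14.0357
d((2, -15), (17, 14)) = 32.6497
d((-11, 7), (8, -13)) = 27.5862
d((-11, 7), (16, 14)) = 27.8927
d((-11, 7), (3, -1)) = 16.1245
d((-11, 7), (17, 14)) = 28.8617
d((8, -13), (16, 14)) = 28.1603
d((8, -13), (3, -1)) = 13.0
d((8, -13), (17, 14)) = 28.4605
d((16, 14), (3, -1)) = 19.8494
d((16, 14), (17, 14)) = 1.0 <-- minimum
d((3, -1), (17, 14)) = 20.5183

Closest pair: (16, 14) and (17, 14) with distance 1.0

The closest pair is (16, 14) and (17, 14) with Euclidean distance 1.0. For 7 points, brute-force pairwise comparison is shown above. For large n, the divide-and-conquer algorithm (sort by x, recurse on halves, check the dividing strip) achieves O(n log n).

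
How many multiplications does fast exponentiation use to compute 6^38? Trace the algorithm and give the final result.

Computing 6^38 by squaring (build up from 6^1; each line after the first costs one multiplication):

6^1 = 6
6^2 = (6^1)^2 = 6^2 = 36
6^4 = (6^2)^2 = 36^2 = 1296
6^8 = (6^4)^2 = 1296^2 = 1679616
6^9 = 6 * 6^8 = 6 * 1679616 = 10077696
6^18 = (6^9)^2 = 10077696^2 = 101559956668416
6^19 = 6 * 6^18 = 6 * 101559956668416 = 609359740010496
6^38 = (6^19)^2 = 609359740010496^2 = 371319292745659279662190166016

Result: 371319292745659279662190166016
Multiplications needed: 7 (7 lines after 6^1)

6^38 = 371319292745659279662190166016. Using exponentiation by squaring, this requires 7 multiplications. The key idea: if the exponent is even, square the half-power; if odd, multiply by the base once.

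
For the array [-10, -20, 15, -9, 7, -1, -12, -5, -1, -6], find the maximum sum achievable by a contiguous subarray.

Using Kadane's algorithm on [-10, -20, 15, -9, 7, -1, -12, -5, -1, -6]:

Scanning through the array:
Position 1 (value -20): max_ending_here = -20, max_so_far = -10
Position 2 (value 15): max_ending_here = 15, max_so_far = 15
Position 3 (value -9): max_ending_here = 6, max_so_far = 15
Position 4 (value 7): max_ending_here = 13, max_so_far = 15
Position 5 (value -1): max_ending_here = 12, max_so_far = 15
Position 6 (value -12): max_ending_here = 0, max_so_far = 15
Position 7 (value -5): max_ending_here = -5, max_so_far = 15
Position 8 (value -1): max_ending_here = -1, max_so_far = 15
Position 9 (value -6): max_ending_here = -6, max_so_far = 15

Maximum subarray: [15]
Maximum sum: 15

The maximum subarray is [15] with sum 15. This subarray runs from index 2 to index 2.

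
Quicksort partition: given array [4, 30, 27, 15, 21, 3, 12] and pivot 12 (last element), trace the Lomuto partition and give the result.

Lomuto partition with pivot = 12:

Initial array: [4, 30, 27, 15, 21, 3, 12]

arr[0]=4 <= 12: swap with position 0, array becomes [4, 30, 27, 15, 21, 3, 12]
arr[1]=30 > 12: no swap
arr[2]=27 > 12: no swap
arr[3]=15 > 12: no swap
arr[4]=21 > 12: no swap
arr[5]=3 <= 12: swap with position 1, array becomes [4, 3, 27, 15, 21, 30, 12]

Place pivot at position 2: [4, 3, 12, 15, 21, 30, 27]
Pivot position: 2

After partitioning with pivot 12, the array becomes [4, 3, 12, 15, 21, 30, 27]. The pivot is placed at index 2. All elements to the left of the pivot are <= 12, and all elements to the right are > 12.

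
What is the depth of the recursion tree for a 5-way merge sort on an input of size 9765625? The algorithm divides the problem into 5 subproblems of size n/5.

For divide and conquer with division factor 5:

Problem sizes at each level:
Level 0: 9765625
Level 1: 1953125
Level 2: 390625
Level 3: 78125
Level 4: 15625
Level 5: 3125
Level 6: 625
Level 7: 125
Level 8: 25
Level 9: 5
Level 10: 1

The root is level 0 and the size-1 base case is level 10 (the tree spans levels 0 through 10, i.e. 11 levels counting the root), so the depth is the number of divisions: log_5(9765625) = 10

The recursion tree depth is log_5(9765625) = 10. At each level, the problem size is divided by 5, so it takes 10 divisions to reduce to a base case of size 1. The algorithm makes 5 recursive calls at each level.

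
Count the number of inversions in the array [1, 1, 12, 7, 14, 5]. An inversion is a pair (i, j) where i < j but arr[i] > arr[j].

Finding inversions in [1, 1, 12, 7, 14, 5]:

(2, 3): arr[2]=12 > arr[3]=7
(2, 5): arr[2]=12 > arr[5]=5
(3, 5): arr[3]=7 > arr[5]=5
(4, 5): arr[4]=14 > arr[5]=5

Total inversions: 4

The array has 4 inversion(s): (2,3), (2,5), (3,5), (4,5). Each pair (i,j) satisfies i < j and arr[i] > arr[j].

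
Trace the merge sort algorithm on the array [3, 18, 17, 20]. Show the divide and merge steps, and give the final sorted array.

Merge sort trace:

Split: [3, 18, 17, 20] -> [3, 18] and [17, 20]
  Split: [3, 18] -> [3] and [18]
  Merge: [3] + [18] -> [3, 18]
  Split: [17, 20] -> [17] and [20]
  Merge: [17] + [20] -> [17, 20]
Merge: [3, 18] + [17, 20] -> [3, 17, 18, 20]

Final sorted array: [3, 17, 18, 20]

The merge sort proceeds by recursively splitting the array and merging sorted halves.
After all merges, the sorted array is [3, 17, 18, 20].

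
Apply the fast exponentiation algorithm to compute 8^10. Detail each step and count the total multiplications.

Computing 8^10 by squaring (build up from 8^1; each line after the first costs one multiplication):

8^1 = 8
8^2 = (8^1)^2 = 8^2 = 64
8^4 = (8^2)^2 = 64^2 = 4096
8^5 = 8 * 8^4 = 8 * 4096 = 32768
8^10 = (8^5)^2 = 32768^2 = 1073741824

Result: 1073741824
Multiplications needed: 4 (4 lines after 8^1)

8^10 = 1073741824. Using exponentiation by squaring, this requires 4 multiplications. The key idea: if the exponent is even, square the half-power; if odd, multiply by the base once.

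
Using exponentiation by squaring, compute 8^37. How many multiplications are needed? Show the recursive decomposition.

Computing 8^37 by squaring (build up from 8^1; each line after the first costs one multiplication):

8^1 = 8
8^2 = (8^1)^2 = 8^2 = 64
8^4 = (8^2)^2 = 64^2 = 4096
8^8 = (8^4)^2 = 4096^2 = 16777216
8^9 = 8 * 8^8 = 8 * 16777216 = 134217728
8^18 = (8^9)^2 = 134217728^2 = 18014398509481984
8^36 = (8^18)^2 = 18014398509481984^2 = 324518553658426726783156020576256
8^37 = 8 * 8^36 = 8 * 324518553658426726783156020576256 = 2596148429267413814265248164610048

Result: 2596148429267413814265248164610048
Multiplications needed: 7 (7 lines after 8^1)

8^37 = 2596148429267413814265248164610048. Using exponentiation by squaring, this requires 7 multiplications. The key idea: if the exponent is even, square the half-power; if odd, multiply by the base once.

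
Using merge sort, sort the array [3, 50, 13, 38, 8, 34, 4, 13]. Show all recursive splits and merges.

Merge sort trace:

Split: [3, 50, 13, 38, 8, 34, 4, 13] -> [3, 50, 13, 38] and [8, 34, 4, 13]
  Split: [3, 50, 13, 38] -> [3, 50] and [13, 38]
    Split: [3, 50] -> [3] and [50]
    Merge: [3] + [50] -> [3, 50]
    Split: [13, 38] -> [13] and [38]
    Merge: [13] + [38] -> [13, 38]
  Merge: [3, 50] + [13, 38] -> [3, 13, 38, 50]
  Split: [8, 34, 4, 13] -> [8, 34] and [4, 13]
    Split: [8, 34] -> [8] and [34]
    Merge: [8] + [34] -> [8, 34]
    Split: [4, 13] -> [4] and [13]
    Merge: [4] + [13] -> [4, 13]
  Merge: [8, 34] + [4, 13] -> [4, 8, 13, 34]
Merge: [3, 13, 38, 50] + [4, 8, 13, 34] -> [3, 4, 8, 13, 13, 34, 38, 50]

Final sorted array: [3, 4, 8, 13, 13, 34, 38, 50]

The merge sort proceeds by recursively splitting the array and merging sorted halves.
After all merges, the sorted array is [3, 4, 8, 13, 13, 34, 38, 50].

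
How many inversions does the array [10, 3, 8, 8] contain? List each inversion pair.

Finding inversions in [10, 3, 8, 8]:

(0, 1): arr[0]=10 > arr[1]=3
(0, 2): arr[0]=10 > arr[2]=8
(0, 3): arr[0]=10 > arr[3]=8

Total inversions: 3

The array has 3 inversion(s): (0,1), (0,2), (0,3). Each pair (i,j) satisfies i < j and arr[i] > arr[j].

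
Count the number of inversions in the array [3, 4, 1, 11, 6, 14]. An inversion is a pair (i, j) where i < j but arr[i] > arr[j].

Finding inversions in [3, 4, 1, 11, 6, 14]:

(0, 2): arr[0]=3 > arr[2]=1
(1, 2): arr[1]=4 > arr[2]=1
(3, 4): arr[3]=11 > arr[4]=6

Total inversions: 3

The array has 3 inversion(s): (0,2), (1,2), (3,4). Each pair (i,j) satisfies i < j and arr[i] > arr[j].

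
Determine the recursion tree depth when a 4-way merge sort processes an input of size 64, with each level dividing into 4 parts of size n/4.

For divide and conquer with division factor 4:

Problem sizes at each level:
Level 0: 64
Level 1: 16
Level 2: 4
Level 3: 1

The root is level 0 and the size-1 base case is level 3 (the tree spans levels 0 through 3, i.e. 4 levels counting the root), so the depth is the number of divisions: log_4(64) = 3

The recursion tree depth is log_4(64) = 3. At each level, the problem size is divided by 4, so it takes 3 divisions to reduce to a base case of size 1. The algorithm makes 4 recursive calls at each level.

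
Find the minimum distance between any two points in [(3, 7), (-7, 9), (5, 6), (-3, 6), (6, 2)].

Computing all pairwise distances among 5 points:

d((3, 7), (-7, 9)) = 10.198
d((3, 7), (5, 6)) = 2.2361 <-- minimum
d((3, 7), (-3, 6)) = 6.0828
d((3, 7), (6, 2)) = 5.831
d((-7, 9), (5, 6)) = 12.3693
d((-7, 9), (-3, 6)) = 5.0
d((-7, 9), (6, 2)) = 14.7648
d((5, 6), (-3, 6)) = 8.0
d((5, 6), (6, 2)) = 4.1231
d((-3, 6), (6, 2)) = 9.8489

Closest pair: (3, 7) and (5, 6) with distance 2.2361

The closest pair is (3, 7) and (5, 6) with Euclidean distance 2.2361. For 5 points, brute-force pairwise comparison is shown above. For large n, the divide-and-conquer algorithm (sort by x, recurse on halves, check the dividing strip) achieves O(n log n).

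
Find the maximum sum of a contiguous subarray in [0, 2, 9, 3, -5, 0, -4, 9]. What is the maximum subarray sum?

Using Kadane's algorithm on [0, 2, 9, 3, -5, 0, -4, 9]:

Scanning through the array:
Position 1 (value 2): max_ending_here = 2, max_so_far = 2
Position 2 (value 9): max_ending_here = 11, max_so_far = 11
Position 3 (value 3): max_ending_here = 14, max_so_far = 14
Position 4 (value -5): max_ending_here = 9, max_so_far = 14
Position 5 (value 0): max_ending_here = 9, max_so_far = 14
Position 6 (value -4): max_ending_here = 5, max_so_far = 14
Position 7 (value 9): max_ending_here = 14, max_so_far = 14

Maximum subarray: [0, 2, 9, 3]
Maximum sum: 14

The maximum subarray is [0, 2, 9, 3] with sum 14. This subarray runs from index 0 to index 3.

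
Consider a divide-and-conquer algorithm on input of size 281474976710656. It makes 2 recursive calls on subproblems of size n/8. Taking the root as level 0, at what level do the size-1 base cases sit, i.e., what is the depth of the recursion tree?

For divide and conquer with division factor 8:

Problem sizes at each level:
Level 0: 281474976710656
Level 1: 35184372088832
Level 2: 4398046511104
Level 3: 549755813888
Level 4: 68719476736
Level 5: 8589934592
Level 6: 1073741824
Level 7: 134217728
Level 8: 16777216
Level 9: 2097152
Level 10: 262144
Level 11: 32768
Level 12: 4096
Level 13: 512
Level 14: 64
Level 15: 8
Level 16: 1

The root is level 0 and the size-1 base case is level 16 (the tree spans levels 0 through 16, i.e. 17 levels counting the root), so the depth is the number of divisions: log_8(281474976710656) = 16

The recursion tree depth is log_8(281474976710656) = 16. At each level, the problem size is divided by 8, so it takes 16 divisions to reduce to a base case of size 1. The algorithm makes 2 recursive calls at each level.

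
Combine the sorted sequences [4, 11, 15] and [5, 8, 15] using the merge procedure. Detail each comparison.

Merging process:

Compare 4 vs 5: take 4 from left. Merged: [4]
Compare 11 vs 5: take 5 from right. Merged: [4, 5]
Compare 11 vs 8: take 8 from right. Merged: [4, 5, 8]
Compare 11 vs 15: take 11 from left. Merged: [4, 5, 8, 11]
Compare 15 vs 15: take 15 from left. Merged: [4, 5, 8, 11, 15]
Append remaining from right: [15]. Merged: [4, 5, 8, 11, 15, 15]

Final merged array: [4, 5, 8, 11, 15, 15]
Total comparisons: 5

The merged array is [4, 5, 8, 11, 15, 15], requiring 5 comparisons. The merge step runs in O(n) time where n is the total number of elements.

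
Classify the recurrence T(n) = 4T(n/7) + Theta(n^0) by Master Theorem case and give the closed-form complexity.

Master Theorem for T(n) = 4T(n/7) + O(n^0):

a = 4, b = 7, c = 0
log_b(a) = log_7(4) = 0.7124

Case 1: c = 0 < log_7(4) = 0.7124
T(n) = O(n^(log_7 4))

For T(n) = 4T(n/7) + O(n^0): log_7(4) = 0.7124. This is Case 1 of the Master Theorem (c < log_b(a), work dominated by leaves), giving O(n^(log_7 4)).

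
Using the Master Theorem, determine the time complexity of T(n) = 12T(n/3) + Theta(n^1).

Master Theorem for T(n) = 12T(n/3) + O(n^1):

a = 12, b = 3, c = 1
log_b(a) = log_3(12) = 2.2619

Case 1: c = 1 < log_3(12) = 2.2619
T(n) = O(n^(log_3 12))

For T(n) = 12T(n/3) + O(n^1): log_3(12) = 2.2619. This is Case 1 of the Master Theorem (c < log_b(a), work dominated by leaves), giving O(n^(log_3 12)).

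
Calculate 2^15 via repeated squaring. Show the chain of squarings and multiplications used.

Computing 2^15 by squaring (build up from 2^1; each line after the first costs one multiplication):

2^1 = 2
2^2 = (2^1)^2 = 2^2 = 4
2^3 = 2 * 2^2 = 2 * 4 = 8
2^6 = (2^3)^2 = 8^2 = 64
2^7 = 2 * 2^6 = 2 * 64 = 128
2^14 = (2^7)^2 = 128^2 = 16384
2^15 = 2 * 2^14 = 2 * 16384 = 32768

Result: 32768
Multiplications needed: 6 (6 lines after 2^1)

2^15 = 32768. Using exponentiation by squaring, this requires 6 multiplications. The key idea: if the exponent is even, square the half-power; if odd, multiply by the base once.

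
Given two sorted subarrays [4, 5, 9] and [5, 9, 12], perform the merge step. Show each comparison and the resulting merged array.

Merging process:

Compare 4 vs 5: take 4 from left. Merged: [4]
Compare 5 vs 5: take 5 from left. Merged: [4, 5]
Compare 9 vs 5: take 5 from right. Merged: [4, 5, 5]
Compare 9 vs 9: take 9 from left. Merged: [4, 5, 5, 9]
Append remaining from right: [9, 12]. Merged: [4, 5, 5, 9, 9, 12]

Final merged array: [4, 5, 5, 9, 9, 12]
Total comparisons: 4

The merged array is [4, 5, 5, 9, 9, 12], requiring 4 comparisons. The merge step runs in O(n) time where n is the total number of elements.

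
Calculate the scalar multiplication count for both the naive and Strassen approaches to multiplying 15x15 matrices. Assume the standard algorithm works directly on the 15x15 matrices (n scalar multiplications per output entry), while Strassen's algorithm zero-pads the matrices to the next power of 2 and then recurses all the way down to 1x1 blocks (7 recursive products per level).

Matrix multiplication for 15x15 matrices:

Strassen's algorithm requires power-of-2 dimensions. Pad 15x15 to 16x16 (next power of 2).

Standard algorithm: 15^3 = 3375 multiplications
Strassen's algorithm: 7^(log2(16)) = 7^4 = 2401 multiplications
Savings: 3375 - 2401 = 974 multiplications

Standard: 3375 multiplications (15^3). Strassen: 2401 multiplications (7^4, after padding to 16x16). Strassen reduces 8 recursive multiplications to 7 at each level.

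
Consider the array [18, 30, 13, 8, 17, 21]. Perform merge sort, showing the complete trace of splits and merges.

Merge sort trace:

Split: [18, 30, 13, 8, 17, 21] -> [18, 30, 13] and [8, 17, 21]
  Split: [18, 30, 13] -> [18] and [30, 13]
    Split: [30, 13] -> [30] and [13]
    Merge: [30] + [13] -> [13, 30]
  Merge: [18] + [13, 30] -> [13, 18, 30]
  Split: [8, 17, 21] -> [8] and [17, 21]
    Split: [17, 21] -> [17] and [21]
    Merge: [17] + [21] -> [17, 21]
  Merge: [8] + [17, 21] -> [8, 17, 21]
Merge: [13, 18, 30] + [8, 17, 21] -> [8, 13, 17, 18, 21, 30]

Final sorted array: [8, 13, 17, 18, 21, 30]

The merge sort proceeds by recursively splitting the array and merging sorted halves.
After all merges, the sorted array is [8, 13, 17, 18, 21, 30].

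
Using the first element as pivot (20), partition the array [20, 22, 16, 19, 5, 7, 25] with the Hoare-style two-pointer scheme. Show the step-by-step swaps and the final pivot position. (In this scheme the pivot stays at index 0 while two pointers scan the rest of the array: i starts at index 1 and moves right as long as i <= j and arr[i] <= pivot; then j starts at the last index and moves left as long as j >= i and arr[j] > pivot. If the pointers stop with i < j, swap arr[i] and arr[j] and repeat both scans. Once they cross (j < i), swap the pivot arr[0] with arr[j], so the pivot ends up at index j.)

Hoare-style two-pointer partition with pivot = 20:

Initial array: [20, 22, 16, 19, 5, 7, 25]

Pointers start at i = 1, j = 6.
i stops at index 1 (arr[1]=22 > 20), j stops at index 5 (arr[5]=7 <= 20): swap arr[1] and arr[5], array becomes [20, 7, 16, 19, 5, 22, 25]
i ends at 5, j ends at 4: the pointers have crossed (j < i), so scanning stops.

Swap pivot arr[0] with arr[4] to place pivot at position 4: [5, 7, 16, 19, 20, 22, 25]
Pivot position: 4

After partitioning with pivot 20, the array becomes [5, 7, 16, 19, 20, 22, 25]. The pivot is placed at index 4. All elements to the left of the pivot are <= 20, and all elements to the right are > 20.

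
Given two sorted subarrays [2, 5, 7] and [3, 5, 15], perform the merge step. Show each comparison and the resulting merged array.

Merging process:

Compare 2 vs 3: take 2 from left. Merged: [2]
Compare 5 vs 3: take 3 from right. Merged: [2, 3]
Compare 5 vs 5: take 5 from left. Merged: [2, 3, 5]
Compare 7 vs 5: take 5 from right. Merged: [2, 3, 5, 5]
Compare 7 vs 15: take 7 from left. Merged: [2, 3, 5, 5, 7]
Append remaining from right: [15]. Merged: [2, 3, 5, 5, 7, 15]

Final merged array: [2, 3, 5, 5, 7, 15]
Total comparisons: 5

The merged array is [2, 3, 5, 5, 7, 15], requiring 5 comparisons. The merge step runs in O(n) time where n is the total number of elements.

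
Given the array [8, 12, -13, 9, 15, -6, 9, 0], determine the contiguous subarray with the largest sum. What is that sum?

Using Kadane's algorithm on [8, 12, -13, 9, 15, -6, 9, 0]:

Scanning through the array:
Position 1 (value 12): max_ending_here = 20, max_so_far = 20
Position 2 (value -13): max_ending_here = 7, max_so_far = 20
Position 3 (value 9): max_ending_here = 16, max_so_far = 20
Position 4 (value 15): max_ending_here = 31, max_so_far = 31
Position 5 (value -6): max_ending_here = 25, max_so_far = 31
Position 6 (value 9): max_ending_here = 34, max_so_far = 34
Position 7 (value 0): max_ending_here = 34, max_so_far = 34

Maximum subarray: [8, 12, -13, 9, 15, -6, 9]
Maximum sum: 34

The maximum subarray is [8, 12, -13, 9, 15, -6, 9] with sum 34. This subarray runs from index 0 to index 6.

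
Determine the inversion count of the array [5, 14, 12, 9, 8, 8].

Finding inversions in [5, 14, 12, 9, 8, 8]:

(1, 2): arr[1]=14 > arr[2]=12
(1, 3): arr[1]=14 > arr[3]=9
(1, 4): arr[1]=14 > arr[4]=8
(1, 5): arr[1]=14 > arr[5]=8
(2, 3): arr[2]=12 > arr[3]=9
(2, 4): arr[2]=12 > arr[4]=8
(2, 5): arr[2]=12 > arr[5]=8
(3, 4): arr[3]=9 > arr[4]=8
(3, 5): arr[3]=9 > arr[5]=8

Total inversions: 9

The array has 9 inversion(s): (1,2), (1,3), (1,4), (1,5), (2,3), (2,4), (2,5), (3,4), (3,5). Each pair (i,j) satisfies i < j and arr[i] > arr[j].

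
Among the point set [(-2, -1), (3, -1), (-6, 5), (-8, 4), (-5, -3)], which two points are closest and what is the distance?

Computing all pairwise distances among 5 points:

d((-2, -1), (3, -1)) = 5.0
d((-2, -1), (-6, 5)) = 7.2111
d((-2, -1), (-8, 4)) = 7.8102
d((-2, -1), (-5, -3)) = 3.6056
d((3, -1), (-6, 5)) = 10.8167
d((3, -1), (-8, 4)) = 12.083
d((3, -1), (-5, -3)) = 8.2462
d((-6, 5), (-8, 4)) = 2.2361 <-- minimum
d((-6, 5), (-5, -3)) = 8.0623
d((-8, 4), (-5, -3)) = 7.6158

Closest pair: (-6, 5) and (-8, 4) with distance 2.2361

The closest pair is (-6, 5) and (-8, 4) with Euclidean distance 2.2361. For 5 points, brute-force pairwise comparison is shown above. For large n, the divide-and-conquer algorithm (sort by x, recurse on halves, check the dividing strip) achieves O(n log n).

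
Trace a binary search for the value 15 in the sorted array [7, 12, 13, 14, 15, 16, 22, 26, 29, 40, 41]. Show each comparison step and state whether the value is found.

Binary search for 15 in [7, 12, 13, 14, 15, 16, 22, 26, 29, 40, 41]:

lo=0, hi=10, mid=5, arr[mid]=16 -> 16 > 15, search left half
lo=0, hi=4, mid=2, arr[mid]=13 -> 13 < 15, search right half
lo=3, hi=4, mid=3, arr[mid]=14 -> 14 < 15, search right half
lo=4, hi=4, mid=4, arr[mid]=15 -> Found target at index 4!

Binary search finds 15 at index 4 after 4 comparisons. The search repeatedly halves the search space by comparing with the middle element.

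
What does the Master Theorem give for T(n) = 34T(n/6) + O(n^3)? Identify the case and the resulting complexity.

Master Theorem for T(n) = 34T(n/6) + O(n^3):

a = 34, b = 6, c = 3
log_b(a) = log_6(34) = 1.9681

Case 3: c = 3 > log_6(34) = 1.9681
T(n) = O(n^3) = O(n^3)

For T(n) = 34T(n/6) + O(n^3): log_6(34) = 1.9681. This is Case 3 of the Master Theorem (c > log_b(a), work dominated by root), giving O(n^3).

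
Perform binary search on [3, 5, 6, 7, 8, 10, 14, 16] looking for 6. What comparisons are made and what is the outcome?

Binary search for 6 in [3, 5, 6, 7, 8, 10, 14, 16]:

lo=0, hi=7, mid=3, arr[mid]=7 -> 7 > 6, search left half
lo=0, hi=2, mid=1, arr[mid]=5 -> 5 < 6, search right half
lo=2, hi=2, mid=2, arr[mid]=6 -> Found target at index 2!

Binary search finds 6 at index 2 after 3 comparisons. The search repeatedly halves the search space by comparing with the middle element.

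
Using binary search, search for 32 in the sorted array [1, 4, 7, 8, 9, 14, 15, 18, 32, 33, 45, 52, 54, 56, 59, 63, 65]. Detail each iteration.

Binary search for 32 in [1, 4, 7, 8, 9, 14, 15, 18, 32, 33, 45, 52, 54, 56, 59, 63, 65]:

lo=0, hi=16, mid=8, arr[mid]=32 -> Found target at index 8!

Binary search finds 32 at index 8 after 1 comparisons. The search repeatedly halves the search space by comparing with the middle element.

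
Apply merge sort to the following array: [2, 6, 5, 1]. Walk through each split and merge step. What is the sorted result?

Merge sort trace:

Split: [2, 6, 5, 1] -> [2, 6] and [5, 1]
  Split: [2, 6] -> [2] and [6]
  Merge: [2] + [6] -> [2, 6]
  Split: [5, 1] -> [5] and [1]
  Merge: [5] + [1] -> [1, 5]
Merge: [2, 6] + [1, 5] -> [1, 2, 5, 6]

Final sorted array: [1, 2, 5, 6]

The merge sort proceeds by recursively splitting the array and merging sorted halves.
After all merges, the sorted array is [1, 2, 5, 6].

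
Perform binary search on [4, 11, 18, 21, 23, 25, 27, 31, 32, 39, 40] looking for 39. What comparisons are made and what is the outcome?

Binary search for 39 in [4, 11, 18, 21, 23, 25, 27, 31, 32, 39, 40]:

lo=0, hi=10, mid=5, arr[mid]=25 -> 25 < 39, search right half
lo=6, hi=10, mid=8, arr[mid]=32 -> 32 < 39, search right half
lo=9, hi=10, mid=9, arr[mid]=39 -> Found target at index 9!

Binary search finds 39 at index 9 after 3 comparisons. The search repeatedly halves the search space by comparing with the middle element.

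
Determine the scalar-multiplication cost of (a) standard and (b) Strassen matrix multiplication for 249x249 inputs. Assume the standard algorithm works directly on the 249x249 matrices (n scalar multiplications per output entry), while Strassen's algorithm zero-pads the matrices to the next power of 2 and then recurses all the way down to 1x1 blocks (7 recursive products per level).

Matrix multiplication for 249x249 matrices:

Strassen's algorithm requires power-of-2 dimensions. Pad 249x249 to 256x256 (next power of 2).

Standard algorithm: 249^3 = 15438249 multiplications
Strassen's algorithm: 7^(log2(256)) = 7^8 = 5764801 multiplications
Savings: 15438249 - 5764801 = 9673448 multiplications

Standard: 15438249 multiplications (249^3). Strassen: 5764801 multiplications (7^8, after padding to 256x256). Strassen reduces 8 recursive multiplications to 7 at each level.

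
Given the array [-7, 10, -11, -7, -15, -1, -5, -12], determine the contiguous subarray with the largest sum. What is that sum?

Using Kadane's algorithm on [-7, 10, -11, -7, -15, -1, -5, -12]:

Scanning through the array:
Position 1 (value 10): max_ending_here = 10, max_so_far = 10
Position 2 (value -11): max_ending_here = -1, max_so_far = 10
Position 3 (value -7): max_ending_here = -7, max_so_far = 10
Position 4 (value -15): max_ending_here = -15, max_so_far = 10
Position 5 (value -1): max_ending_here = -1, max_so_far = 10
Position 6 (value -5): max_ending_here = -5, max_so_far = 10
Position 7 (value -12): max_ending_here = -12, max_so_far = 10

Maximum subarray: [10]
Maximum sum: 10

The maximum subarray is [10] with sum 10. This subarray runs from index 1 to index 1.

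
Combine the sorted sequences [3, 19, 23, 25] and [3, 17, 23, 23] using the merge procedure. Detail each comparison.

Merging process:

Compare 3 vs 3: take 3 from left. Merged: [3]
Compare 19 vs 3: take 3 from right. Merged: [3, 3]
Compare 19 vs 17: take 17 from right. Merged: [3, 3, 17]
Compare 19 vs 23: take 19 from left. Merged: [3, 3, 17, 19]
Compare 23 vs 23: take 23 from left. Merged: [3, 3, 17, 19, 23]
Compare 25 vs 23: take 23 from right. Merged: [3, 3, 17, 19, 23, 23]
Compare 25 vs 23: take 23 from right. Merged: [3, 3, 17, 19, 23, 23, 23]
Append remaining from left: [25]. Merged: [3, 3, 17, 19, 23, 23, 23, 25]

Final merged array: [3, 3, 17, 19, 23, 23, 23, 25]
Total comparisons: 7

The merged array is [3, 3, 17, 19, 23, 23, 23, 25], requiring 7 comparisons. The merge step runs in O(n) time where n is the total number of elements.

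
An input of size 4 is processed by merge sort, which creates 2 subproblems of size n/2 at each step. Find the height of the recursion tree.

For divide and conquer with division factor 2:

Problem sizes at each level:
Level 0: 4
Level 1: 2
Level 2: 1

The root is level 0 and the size-1 base case is level 2 (the tree spans levels 0 through 2, i.e. 3 levels counting the root), so the depth is the number of divisions: log_2(4) = 2

The recursion tree depth is log_2(4) = 2. At each level, the problem size is divided by 2, so it takes 2 divisions to reduce to a base case of size 1. The algorithm makes 2 recursive calls at each level.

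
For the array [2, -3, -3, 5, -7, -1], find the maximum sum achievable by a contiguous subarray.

Using Kadane's algorithm on [2, -3, -3, 5, -7, -1]:

Scanning through the array:
Position 1 (value -3): max_ending_here = -1, max_so_far = 2
Position 2 (value -3): max_ending_here = -3, max_so_far = 2
Position 3 (value 5): max_ending_here = 5, max_so_far = 5
Position 4 (value -7): max_ending_here = -2, max_so_far = 5
Position 5 (value -1): max_ending_here = -1, max_so_far = 5

Maximum subarray: [5]
Maximum sum: 5

The maximum subarray is [5] with sum 5. This subarray runs from index 3 to index 3.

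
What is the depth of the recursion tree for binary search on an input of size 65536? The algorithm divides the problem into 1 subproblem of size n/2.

For divide and conquer with division factor 2:

Problem sizes at each level:
Level 0: 65536
Level 1: 32768
Level 2: 16384
Level 3: 8192
Level 4: 4096
Level 5: 2048
Level 6: 1024
Level 7: 512
Level 8: 256
Level 9: 128
Level 10: 64
Level 11: 32
Level 12: 16
Level 13: 8
Level 14: 4
Level 15: 2
Level 16: 1

The root is level 0 and the size-1 base case is level 16 (the tree spans levels 0 through 16, i.e. 17 levels counting the root), so the depth is the number of divisions: log_2(65536) = 16

The recursion tree depth is log_2(65536) = 16. At each level, the problem size is divided by 2, so it takes 16 divisions to reduce to a base case of size 1. The algorithm makes 1 recursive call at each level.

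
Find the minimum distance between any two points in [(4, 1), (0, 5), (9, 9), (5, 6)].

Computing all pairwise distances among 4 points:

d((4, 1), (0, 5)) = 5.6569
d((4, 1), (9, 9)) = 9.434
d((4, 1), (5, 6)) = 5.099
d((0, 5), (9, 9)) = 9.8489
d((0, 5), (5, 6)) = 5.099
d((9, 9), (5, 6)) = 5.0 <-- minimum

Closest pair: (9, 9) and (5, 6) with distance 5.0

The closest pair is (9, 9) and (5, 6) with Euclidean distance 5.0. For 4 points, brute-force pairwise comparison is shown above. For large n, the divide-and-conquer algorithm (sort by x, recurse on halves, check the dividing strip) achieves O(n log n).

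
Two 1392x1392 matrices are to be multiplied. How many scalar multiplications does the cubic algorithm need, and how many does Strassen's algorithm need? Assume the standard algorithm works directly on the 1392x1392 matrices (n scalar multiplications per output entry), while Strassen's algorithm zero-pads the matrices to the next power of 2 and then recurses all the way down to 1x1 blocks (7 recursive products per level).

Matrix multiplication for 1392x1392 matrices:

Strassen's algorithm requires power-of-2 dimensions. Pad 1392x1392 to 2048x2048 (next power of 2).

Standard algorithm: 1392^3 = 2697228288 multiplications
Strassen's algorithm: 7^(log2(2048)) = 7^11 = 1977326743 multiplications
Savings: 2697228288 - 1977326743 = 719901545 multiplications

Standard: 2697228288 multiplications (1392^3). Strassen: 1977326743 multiplications (7^11, after padding to 2048x2048). Strassen reduces 8 recursive multiplications to 7 at each level.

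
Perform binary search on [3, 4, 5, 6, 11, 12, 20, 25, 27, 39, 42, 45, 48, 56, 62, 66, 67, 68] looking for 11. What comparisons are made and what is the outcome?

Binary search for 11 in [3, 4, 5, 6, 11, 12, 20, 25, 27, 39, 42, 45, 48, 56, 62, 66, 67, 68]:

lo=0, hi=17, mid=8, arr[mid]=27 -> 27 > 11, search left half
lo=0, hi=7, mid=3, arr[mid]=6 -> 6 < 11, search right half
lo=4, hi=7, mid=5, arr[mid]=12 -> 12 > 11, search left half
lo=4, hi=4, mid=4, arr[mid]=11 -> Found target at index 4!

Binary search finds 11 at index 4 after 4 comparisons. The search repeatedly halves the search space by comparing with the middle element.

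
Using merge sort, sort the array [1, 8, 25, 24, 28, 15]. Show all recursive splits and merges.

Merge sort trace:

Split: [1, 8, 25, 24, 28, 15] -> [1, 8, 25] and [24, 28, 15]
  Split: [1, 8, 25] -> [1] and [8, 25]
    Split: [8, 25] -> [8] and [25]
    Merge: [8] + [25] -> [8, 25]
  Merge: [1] + [8, 25] -> [1, 8, 25]
  Split: [24, 28, 15] -> [24] and [28, 15]
    Split: [28, 15] -> [28] and [15]
    Merge: [28] + [15] -> [15, 28]
  Merge: [24] + [15, 28] -> [15, 24, 28]
Merge: [1, 8, 25] + [15, 24, 28] -> [1, 8, 15, 24, 25, 28]

Final sorted array: [1, 8, 15, 24, 25, 28]

The merge sort proceeds by recursively splitting the array and merging sorted halves.
After all merges, the sorted array is [1, 8, 15, 24, 25, 28].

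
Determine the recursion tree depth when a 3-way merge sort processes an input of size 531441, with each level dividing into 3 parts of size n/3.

For divide and conquer with division factor 3:

Problem sizes at each level:
Level 0: 531441
Level 1: 177147
Level 2: 59049
Level 3: 19683
Level 4: 6561
Level 5: 2187
Level 6: 729
Level 7: 243
Level 8: 81
Level 9: 27
Level 10: 9
Level 11: 3
Level 12: 1

The root is level 0 and the size-1 base case is level 12 (the tree spans levels 0 through 12, i.e. 13 levels counting the root), so the depth is the number of divisions: log_3(531441) = 12

The recursion tree depth is log_3(531441) = 12. At each level, the problem size is divided by 3, so it takes 12 divisions to reduce to a base case of size 1. The algorithm makes 3 recursive calls at each level.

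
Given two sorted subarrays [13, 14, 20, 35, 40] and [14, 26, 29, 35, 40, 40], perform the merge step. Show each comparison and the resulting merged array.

Merging process:

Compare 13 vs 14: take 13 from left. Merged: [13]
Compare 14 vs 14: take 14 from left. Merged: [13, 14]
Compare 20 vs 14: take 14 from right. Merged: [13, 14, 14]
Compare 20 vs 26: take 20 from left. Merged: [13, 14, 14, 20]
Compare 35 vs 26: take 26 from right. Merged: [13, 14, 14, 20, 26]
Compare 35 vs 29: take 29 from right. Merged: [13, 14, 14, 20, 26, 29]
Compare 35 vs 35: take 35 from left. Merged: [13, 14, 14, 20, 26, 29, 35]
Compare 40 vs 35: take 35 from right. Merged: [13, 14, 14, 20, 26, 29, 35, 35]
Compare 40 vs 40: take 40 from left. Merged: [13, 14, 14, 20, 26, 29, 35, 35, 40]
Append remaining from right: [40, 40]. Merged: [13, 14, 14, 20, 26, 29, 35, 35, 40, 40, 40]

Final merged array: [13, 14, 14, 20, 26, 29, 35, 35, 40, 40, 40]
Total comparisons: 9

The merged array is [13, 14, 14, 20, 26, 29, 35, 35, 40, 40, 40], requiring 9 comparisons. The merge step runs in O(n) time where n is the total number of elements.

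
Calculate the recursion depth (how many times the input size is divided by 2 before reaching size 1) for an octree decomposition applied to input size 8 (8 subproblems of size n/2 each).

For divide and conquer with division factor 2:

Problem sizes at each level:
Level 0: 8
Level 1: 4
Level 2: 2
Level 3: 1

The root is level 0 and the size-1 base case is level 3 (the tree spans levels 0 through 3, i.e. 4 levels counting the root), so the depth is the number of divisions: log_2(8) = 3

The recursion tree depth is log_2(8) = 3. At each level, the problem size is divided by 2, so it takes 3 divisions to reduce to a base case of size 1. The algorithm makes 8 recursive calls at each level.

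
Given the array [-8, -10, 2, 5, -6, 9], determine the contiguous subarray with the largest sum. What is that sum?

Using Kadane's algorithm on [-8, -10, 2, 5, -6, 9]:

Scanning through the array:
Position 1 (value -10): max_ending_here = -10, max_so_far = -8
Position 2 (value 2): max_ending_here = 2, max_so_far = 2
Position 3 (value 5): max_ending_here = 7, max_so_far = 7
Position 4 (value -6): max_ending_here = 1, max_so_far = 7
Position 5 (value 9): max_ending_here = 10, max_so_far = 10

Maximum subarray: [2, 5, -6, 9]
Maximum sum: 10

The maximum subarray is [2, 5, -6, 9] with sum 10. This subarray runs from index 2 to index 5.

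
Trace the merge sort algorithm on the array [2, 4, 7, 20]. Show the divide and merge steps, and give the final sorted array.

Merge sort trace:

Split: [2, 4, 7, 20] -> [2, 4] and [7, 20]
  Split: [2, 4] -> [2] and [4]
  Merge: [2] + [4] -> [2, 4]
  Split: [7, 20] -> [7] and [20]
  Merge: [7] + [20] -> [7, 20]
Merge: [2, 4] + [7, 20] -> [2, 4, 7, 20]

Final sorted array: [2, 4, 7, 20]

The merge sort proceeds by recursively splitting the array and merging sorted halves.
After all merges, the sorted array is [2, 4, 7, 20].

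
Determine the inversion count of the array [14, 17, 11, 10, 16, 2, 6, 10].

Finding inversions in [14, 17, 11, 10, 16, 2, 6, 10]:

(0, 2): arr[0]=14 > arr[2]=11
(0, 3): arr[0]=14 > arr[3]=10
(0, 5): arr[0]=14 > arr[5]=2
(0, 6): arr[0]=14 > arr[6]=6
(0, 7): arr[0]=14 > arr[7]=10
(1, 2): arr[1]=17 > arr[2]=11
(1, 3): arr[1]=17 > arr[3]=10
(1, 4): arr[1]=17 > arr[4]=16
(1, 5): arr[1]=17 > arr[5]=2
(1, 6): arr[1]=17 > arr[6]=6
(1, 7): arr[1]=17 > arr[7]=10
(2, 3): arr[2]=11 > arr[3]=10
(2, 5): arr[2]=11 > arr[5]=2
(2, 6): arr[2]=11 > arr[6]=6
(2, 7): arr[2]=11 > arr[7]=10
(3, 5): arr[3]=10 > arr[5]=2
(3, 6): arr[3]=10 > arr[6]=6
(4, 5): arr[4]=16 > arr[5]=2
(4, 6): arr[4]=16 > arr[6]=6
(4, 7): arr[4]=16 > arr[7]=10

Total inversions: 20

The array has 20 inversion(s): (0,2), (0,3), (0,5), (0,6), (0,7), (1,2), (1,3), (1,4), (1,5), (1,6), (1,7), (2,3), (2,5), (2,6), (2,7), (3,5), (3,6), (4,5), (4,6), (4,7). Each pair (i,j) satisfies i < j and arr[i] > arr[j].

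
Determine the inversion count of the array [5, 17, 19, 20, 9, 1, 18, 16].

Finding inversions in [5, 17, 19, 20, 9, 1, 18, 16]:

(0, 5): arr[0]=5 > arr[5]=1
(1, 4): arr[1]=17 > arr[4]=9
(1, 5): arr[1]=17 > arr[5]=1
(1, 7): arr[1]=17 > arr[7]=16
(2, 4): arr[2]=19 > arr[4]=9
(2, 5): arr[2]=19 > arr[5]=1
(2, 6): arr[2]=19 > arr[6]=18
(2, 7): arr[2]=19 > arr[7]=16
(3, 4): arr[3]=20 > arr[4]=9
(3, 5): arr[3]=20 > arr[5]=1
(3, 6): arr[3]=20 > arr[6]=18
(3, 7): arr[3]=20 > arr[7]=16
(4, 5): arr[4]=9 > arr[5]=1
(6, 7): arr[6]=18 > arr[7]=16

Total inversions: 14

The array has 14 inversion(s): (0,5), (1,4), (1,5), (1,7), (2,4), (2,5), (2,6), (2,7), (3,4), (3,5), (3,6), (3,7), (4,5), (6,7). Each pair (i,j) satisfies i < j and arr[i] > arr[j].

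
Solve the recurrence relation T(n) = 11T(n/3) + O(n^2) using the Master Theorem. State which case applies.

Master Theorem for T(n) = 11T(n/3) + O(n^2):

a = 11, b = 3, c = 2
log_b(a) = log_3(11) = 2.1827

Case 1: c = 2 < log_3(11) = 2.1827
T(n) = O(n^(log_3 11))

For T(n) = 11T(n/3) + O(n^2): log_3(11) = 2.1827. This is Case 1 of the Master Theorem (c < log_b(a), work dominated by leaves), giving O(n^(log_3 11)).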